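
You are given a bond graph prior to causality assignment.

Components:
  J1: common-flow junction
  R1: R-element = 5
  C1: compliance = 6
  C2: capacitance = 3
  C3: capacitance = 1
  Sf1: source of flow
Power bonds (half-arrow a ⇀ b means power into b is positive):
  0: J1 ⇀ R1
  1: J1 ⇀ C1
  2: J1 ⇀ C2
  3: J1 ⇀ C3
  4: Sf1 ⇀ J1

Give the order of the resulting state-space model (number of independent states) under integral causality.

b4 |Sf1  (source Sf1 imposes f)
b0 |J1  (J1: bond 4 brought flow, rest push out)
b1 |J1  (J1: bond 4 brought flow, rest push out)
b2 |J1  (1-jn J1 has f-setter on 4)
b3 |J1  (common-f at J1 fixed by 4)

3  (C1, C2, C3 all integral)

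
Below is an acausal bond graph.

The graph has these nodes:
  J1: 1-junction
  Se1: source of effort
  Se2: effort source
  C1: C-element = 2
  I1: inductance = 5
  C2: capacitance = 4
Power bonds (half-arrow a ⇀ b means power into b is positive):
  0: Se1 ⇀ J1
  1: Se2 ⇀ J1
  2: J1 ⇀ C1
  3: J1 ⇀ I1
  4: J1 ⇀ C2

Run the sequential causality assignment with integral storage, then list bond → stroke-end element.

bond 0 →J1
bond 1 →J1
bond 2 →J1
bond 3 →I1
bond 4 →J1

β0 |J1  (source Se1 imposes e)
β1 |J1  (Se2: effort source, stroke at far end)
β2 |J1  (C1: C, integral causality)
β3 |I1  (I1: I, integral causality)
β4 |J1  (common-f at J1 fixed by 3)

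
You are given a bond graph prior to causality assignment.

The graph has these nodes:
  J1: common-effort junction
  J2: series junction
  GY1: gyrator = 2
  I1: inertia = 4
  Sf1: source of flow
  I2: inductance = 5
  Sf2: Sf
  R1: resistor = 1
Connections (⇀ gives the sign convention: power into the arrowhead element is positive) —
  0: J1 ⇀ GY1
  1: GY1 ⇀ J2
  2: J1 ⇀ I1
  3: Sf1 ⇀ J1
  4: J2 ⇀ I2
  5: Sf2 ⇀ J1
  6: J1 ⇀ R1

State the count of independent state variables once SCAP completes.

b3 →Sf1  (Sf1 fixes flow; stroke at Sf1)
b5 →Sf2  (Sf2 fixes flow; stroke at Sf2)
b2 →I1  (prefer integral on I1)
b4 →I2  (prefer integral on I2)
b1 →J2  (J2: bond 4 brought flow, rest push out)
b0 →J1  (GY GY1: same side as bond 1)
b6 →R1  (J1 effort already set via bond 0)

2  (I1, I2 all integral)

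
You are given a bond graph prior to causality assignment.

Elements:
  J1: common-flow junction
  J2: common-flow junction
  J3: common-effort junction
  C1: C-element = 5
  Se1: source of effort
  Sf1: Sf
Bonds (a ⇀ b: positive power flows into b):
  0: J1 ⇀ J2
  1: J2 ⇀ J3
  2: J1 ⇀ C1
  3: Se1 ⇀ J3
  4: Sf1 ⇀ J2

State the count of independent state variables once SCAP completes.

#3 stroke→J3  (source Se1 imposes e)
#4 stroke→Sf1  (Sf1: flow source, stroke at near end)
#0 stroke→J2  (common-f at J2 fixed by 4)
#1 stroke→J2  (common-f at J2 fixed by 4)
#2 stroke→J1  (1-jn J1 has f-setter on 0)

1  (C1 all integral)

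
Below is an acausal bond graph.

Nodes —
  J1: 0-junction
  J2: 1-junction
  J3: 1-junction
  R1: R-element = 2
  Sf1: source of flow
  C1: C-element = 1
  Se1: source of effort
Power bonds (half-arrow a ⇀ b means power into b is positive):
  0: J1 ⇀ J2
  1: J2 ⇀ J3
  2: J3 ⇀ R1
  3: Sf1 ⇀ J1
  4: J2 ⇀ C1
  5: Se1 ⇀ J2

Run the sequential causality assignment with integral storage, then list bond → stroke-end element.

β3 stroke at Sf1  (source Sf1 imposes f)
β5 stroke at J2  (Se1 (Se) sets effort on bond)
β0 stroke at J1  (J1: last free bond brings effort in)
β1 stroke at J2  (common-f at J2 fixed by 0)
β4 stroke at J2  (common-f at J2 fixed by 0)
β2 stroke at J3  (common-f at J3 fixed by 1)

bond 0 stroke at J1
bond 1 stroke at J2
bond 2 stroke at J3
bond 3 stroke at Sf1
bond 4 stroke at J2
bond 5 stroke at J2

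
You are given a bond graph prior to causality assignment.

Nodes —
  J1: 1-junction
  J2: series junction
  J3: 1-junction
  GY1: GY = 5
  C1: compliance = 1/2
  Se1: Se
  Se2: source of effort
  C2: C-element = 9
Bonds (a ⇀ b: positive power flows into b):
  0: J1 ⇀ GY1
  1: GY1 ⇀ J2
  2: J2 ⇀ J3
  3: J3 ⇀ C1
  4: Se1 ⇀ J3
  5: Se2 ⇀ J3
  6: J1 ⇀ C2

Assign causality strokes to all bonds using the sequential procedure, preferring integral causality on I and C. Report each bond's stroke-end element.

#4 →J3  (Se1 (Se) sets effort on bond)
#5 →J3  (Se2: effort source, stroke at far end)
#3 →J3  (C1 integral (e out))
#2 →J2  (J3 needs exactly one f-in)
#1 →GY1  (J2 needs exactly one f-in)
#0 →GY1  (through GY1, causality inverts; strokes same side of GY1)
#6 →J1  (J1 flow already set via bond 0)

#0 →GY1
#1 →GY1
#2 →J2
#3 →J3
#4 →J3
#5 →J3
#6 →J1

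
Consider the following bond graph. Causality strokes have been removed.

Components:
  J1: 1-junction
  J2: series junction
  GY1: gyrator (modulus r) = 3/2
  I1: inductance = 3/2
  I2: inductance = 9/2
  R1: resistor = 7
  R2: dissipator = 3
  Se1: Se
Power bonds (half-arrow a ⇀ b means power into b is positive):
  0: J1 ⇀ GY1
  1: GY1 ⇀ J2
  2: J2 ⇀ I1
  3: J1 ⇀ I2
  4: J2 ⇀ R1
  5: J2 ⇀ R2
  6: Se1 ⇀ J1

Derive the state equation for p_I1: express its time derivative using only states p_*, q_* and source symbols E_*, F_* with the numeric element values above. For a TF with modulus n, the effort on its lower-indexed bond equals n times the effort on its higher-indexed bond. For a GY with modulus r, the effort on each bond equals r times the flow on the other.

dp_I1/dt = -20*p_I1/3 + p_I2/3

b6 →J1  (source Se1 imposes e)
b2 →I1  (I1: I, integral causality)
b1 →J2  (J2 flow already set via bond 2)
b4 →J2  (J2 flow already set via bond 2)
b5 →J2  (common-f at J2 fixed by 2)
b0 →J1  (GY1 both-in/both-out from 1)
b3 →I2  (only one flow-in slot at J1)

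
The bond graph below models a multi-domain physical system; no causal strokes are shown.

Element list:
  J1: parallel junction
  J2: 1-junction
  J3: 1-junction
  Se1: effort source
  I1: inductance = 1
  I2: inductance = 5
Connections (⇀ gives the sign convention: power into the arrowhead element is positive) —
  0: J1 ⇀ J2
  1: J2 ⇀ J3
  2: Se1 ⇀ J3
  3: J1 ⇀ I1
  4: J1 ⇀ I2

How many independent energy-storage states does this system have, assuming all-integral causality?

2  (I1, I2 all integral)

b2 stroke at J3  (Se1 fixes effort; stroke away)
b1 stroke at J2  (J3: last free bond brings flow in)
b0 stroke at J1  (closing 1-jn rule on J2)
b3 stroke at I1  (J1: bond 0 brought effort, rest push out)
b4 stroke at I2  (J1 effort already set via bond 0)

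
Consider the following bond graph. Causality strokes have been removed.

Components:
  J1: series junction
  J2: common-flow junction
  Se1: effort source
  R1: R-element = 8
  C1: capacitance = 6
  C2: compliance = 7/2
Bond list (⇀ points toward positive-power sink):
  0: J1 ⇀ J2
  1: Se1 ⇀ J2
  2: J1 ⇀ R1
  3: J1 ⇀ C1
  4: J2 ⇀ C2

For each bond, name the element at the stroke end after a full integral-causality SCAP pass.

bond 0 →J1
bond 1 →J2
bond 2 →R1
bond 3 →J1
bond 4 →J2

b1 stroke→J2  (Se1 (Se) sets effort on bond)
b3 stroke→J1  (C1 integral (e out))
b4 stroke→J2  (C2 integral (e out))
b0 stroke→J1  (J2: last free bond brings flow in)
b2 stroke→R1  (only one flow-in slot at J1)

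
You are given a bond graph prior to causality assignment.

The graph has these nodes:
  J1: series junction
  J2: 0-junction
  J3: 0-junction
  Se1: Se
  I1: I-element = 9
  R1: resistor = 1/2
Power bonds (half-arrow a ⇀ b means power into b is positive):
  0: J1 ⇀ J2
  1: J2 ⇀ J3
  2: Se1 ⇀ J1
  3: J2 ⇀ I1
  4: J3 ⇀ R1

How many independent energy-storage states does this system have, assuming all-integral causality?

#2 |J1  (Se1 (Se) sets effort on bond)
#0 |J2  (only one flow-in slot at J1)
#1 |J3  (J2: bond 0 brought effort, rest push out)
#3 |I1  (common-e at J2 fixed by 0)
#4 |R1  (0-jn J3 has e-setter on 1)

1  (I1 all integral)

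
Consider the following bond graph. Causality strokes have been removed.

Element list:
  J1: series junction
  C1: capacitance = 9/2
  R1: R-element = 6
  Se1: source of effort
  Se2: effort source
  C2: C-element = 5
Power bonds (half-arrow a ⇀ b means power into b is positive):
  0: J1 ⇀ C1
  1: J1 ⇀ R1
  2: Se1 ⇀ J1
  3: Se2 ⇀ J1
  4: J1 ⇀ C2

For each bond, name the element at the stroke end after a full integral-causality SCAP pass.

bond 2 |J1  (Se1 fixes effort; stroke away)
bond 3 |J1  (Se2 fixes effort; stroke away)
bond 0 |J1  (C1: C, integral causality)
bond 4 |J1  (C2 outputs effort q/C2)
bond 1 |R1  (J1: last free bond brings flow in)

#0 stroke→J1
#1 stroke→R1
#2 stroke→J1
#3 stroke→J1
#4 stroke→J1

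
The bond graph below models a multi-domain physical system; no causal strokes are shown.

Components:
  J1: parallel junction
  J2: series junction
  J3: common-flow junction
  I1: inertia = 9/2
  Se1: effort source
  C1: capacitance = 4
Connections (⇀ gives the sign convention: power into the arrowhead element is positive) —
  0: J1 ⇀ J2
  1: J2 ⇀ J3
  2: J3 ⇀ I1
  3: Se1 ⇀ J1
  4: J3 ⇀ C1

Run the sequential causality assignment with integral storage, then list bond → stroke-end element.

#3 stroke at J1  (source Se1 imposes e)
#0 stroke at J2  (common-e at J1 fixed by 3)
#1 stroke at J3  (J2: last free bond brings flow in)
#2 stroke at I1  (I1: I, integral causality)
#4 stroke at J3  (common-f at J3 fixed by 2)

b0 →J2
b1 →J3
b2 →I1
b3 →J1
b4 →J3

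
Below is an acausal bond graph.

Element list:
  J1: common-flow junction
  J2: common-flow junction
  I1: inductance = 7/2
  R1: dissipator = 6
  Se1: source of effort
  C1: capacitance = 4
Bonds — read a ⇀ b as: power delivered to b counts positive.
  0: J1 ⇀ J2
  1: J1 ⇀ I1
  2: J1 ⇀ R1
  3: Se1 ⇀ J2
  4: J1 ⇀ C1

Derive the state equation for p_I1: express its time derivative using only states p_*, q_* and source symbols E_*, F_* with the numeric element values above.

dp_I1/dt = E_Se1 - 12*p_I1/7 - q_C1/4

b3 |J2  (source Se1 imposes e)
b0 |J1  (J2: last free bond brings flow in)
b1 |I1  (I1: I, integral causality)
b2 |J1  (1-jn J1 has f-setter on 1)
b4 |J1  (J1: bond 1 brought flow, rest push out)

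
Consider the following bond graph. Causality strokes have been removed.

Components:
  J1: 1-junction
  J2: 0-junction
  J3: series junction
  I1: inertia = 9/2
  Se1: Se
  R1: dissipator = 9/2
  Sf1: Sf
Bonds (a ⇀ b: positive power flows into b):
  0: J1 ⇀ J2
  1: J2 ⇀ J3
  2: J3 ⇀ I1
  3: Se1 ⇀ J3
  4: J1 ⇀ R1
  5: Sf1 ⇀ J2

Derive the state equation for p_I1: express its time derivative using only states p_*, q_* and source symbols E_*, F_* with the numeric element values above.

dp_I1/dt = E_Se1 + 9*F_Sf1/2 - p_I1

bond 3 →J3  (Se1 fixes effort; stroke away)
bond 5 →Sf1  (Sf1: flow source, stroke at near end)
bond 2 →I1  (I1 outputs flow p/I1)
bond 1 →J3  (J3: bond 2 brought flow, rest push out)
bond 0 →J2  (only one effort-in slot at J2)
bond 4 →J1  (J1 flow already set via bond 0)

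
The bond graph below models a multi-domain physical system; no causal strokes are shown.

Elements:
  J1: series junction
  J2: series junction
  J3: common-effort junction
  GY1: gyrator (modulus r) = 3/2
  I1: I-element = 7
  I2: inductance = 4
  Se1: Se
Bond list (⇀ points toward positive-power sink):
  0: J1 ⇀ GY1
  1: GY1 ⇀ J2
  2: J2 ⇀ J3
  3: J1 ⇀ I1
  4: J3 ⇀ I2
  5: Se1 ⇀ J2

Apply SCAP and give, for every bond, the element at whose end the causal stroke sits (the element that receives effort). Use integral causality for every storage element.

#5 stroke at J2  (Se1: effort source, stroke at far end)
#3 stroke at I1  (I1 outputs flow p/I1)
#0 stroke at J1  (1-jn J1 has f-setter on 3)
#1 stroke at J2  (GY1: gyrator matches bond 0)
#2 stroke at J3  (only one flow-in slot at J2)
#4 stroke at I2  (common-e at J3 fixed by 2)

β0 |J1
β1 |J2
β2 |J3
β3 |I1
β4 |I2
β5 |J2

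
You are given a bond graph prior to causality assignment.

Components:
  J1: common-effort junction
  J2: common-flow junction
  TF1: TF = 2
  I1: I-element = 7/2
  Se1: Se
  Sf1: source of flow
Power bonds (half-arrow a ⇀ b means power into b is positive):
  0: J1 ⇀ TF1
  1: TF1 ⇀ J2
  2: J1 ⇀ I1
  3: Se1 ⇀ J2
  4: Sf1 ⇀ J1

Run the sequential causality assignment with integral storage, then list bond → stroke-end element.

b3 stroke at J2  (Se1: effort source, stroke at far end)
b4 stroke at Sf1  (Sf1: flow source, stroke at near end)
b1 stroke at TF1  (only one flow-in slot at J2)
b0 stroke at J1  (TF TF1: opposite of bond 1)
b2 stroke at I1  (J1: bond 0 brought effort, rest push out)

b0 |J1
b1 |TF1
b2 |I1
b3 |J2
b4 |Sf1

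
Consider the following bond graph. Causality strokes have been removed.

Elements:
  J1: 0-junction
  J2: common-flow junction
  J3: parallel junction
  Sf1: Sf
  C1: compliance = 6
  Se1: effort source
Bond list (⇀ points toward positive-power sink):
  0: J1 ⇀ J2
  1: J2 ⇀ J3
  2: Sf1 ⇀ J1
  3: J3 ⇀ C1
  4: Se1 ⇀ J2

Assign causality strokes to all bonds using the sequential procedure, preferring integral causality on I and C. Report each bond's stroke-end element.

β2 stroke at Sf1  (source Sf1 imposes f)
β4 stroke at J2  (source Se1 imposes e)
β0 stroke at J1  (only one effort-in slot at J1)
β1 stroke at J2  (J2: bond 0 brought flow, rest push out)
β3 stroke at J3  (closing 0-jn rule on J3)

#0 stroke at J1
#1 stroke at J2
#2 stroke at Sf1
#3 stroke at J3
#4 stroke at J2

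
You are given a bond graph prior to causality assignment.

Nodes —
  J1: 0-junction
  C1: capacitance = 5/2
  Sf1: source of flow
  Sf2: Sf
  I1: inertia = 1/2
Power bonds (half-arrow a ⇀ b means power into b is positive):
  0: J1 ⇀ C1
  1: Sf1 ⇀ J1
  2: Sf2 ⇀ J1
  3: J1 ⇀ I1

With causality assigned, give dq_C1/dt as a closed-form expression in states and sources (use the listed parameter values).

bond 1 stroke at Sf1  (Sf1 (Sf) sets flow on bond)
bond 2 stroke at Sf2  (Sf2 (Sf) sets flow on bond)
bond 0 stroke at J1  (prefer integral on C1)
bond 3 stroke at I1  (J1: bond 0 brought effort, rest push out)

dq_C1/dt = F_Sf1 + F_Sf2 - 2*p_I1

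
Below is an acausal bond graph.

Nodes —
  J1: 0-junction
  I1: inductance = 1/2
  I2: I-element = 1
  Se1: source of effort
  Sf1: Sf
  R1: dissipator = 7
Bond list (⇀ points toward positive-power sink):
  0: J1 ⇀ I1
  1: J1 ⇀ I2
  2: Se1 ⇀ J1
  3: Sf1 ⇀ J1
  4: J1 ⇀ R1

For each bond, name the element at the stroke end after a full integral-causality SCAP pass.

#2 |J1  (Se1 fixes effort; stroke away)
#3 |Sf1  (Sf1 (Sf) sets flow on bond)
#0 |I1  (J1: bond 2 brought effort, rest push out)
#1 |I2  (J1 effort already set via bond 2)
#4 |R1  (J1 effort already set via bond 2)

#0 |I1
#1 |I2
#2 |J1
#3 |Sf1
#4 |R1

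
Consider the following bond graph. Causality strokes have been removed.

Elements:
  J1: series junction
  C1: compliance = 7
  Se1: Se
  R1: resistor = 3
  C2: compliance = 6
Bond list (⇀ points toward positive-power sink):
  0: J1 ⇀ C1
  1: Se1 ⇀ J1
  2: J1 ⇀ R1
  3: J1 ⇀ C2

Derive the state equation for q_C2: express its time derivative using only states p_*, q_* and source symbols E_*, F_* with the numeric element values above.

dq_C2/dt = E_Se1/3 - q_C1/21 - q_C2/18

b1 stroke at J1  (Se1 (Se) sets effort on bond)
b0 stroke at J1  (C1: C, integral causality)
b3 stroke at J1  (C2: C, integral causality)
b2 stroke at R1  (J1: last free bond brings flow in)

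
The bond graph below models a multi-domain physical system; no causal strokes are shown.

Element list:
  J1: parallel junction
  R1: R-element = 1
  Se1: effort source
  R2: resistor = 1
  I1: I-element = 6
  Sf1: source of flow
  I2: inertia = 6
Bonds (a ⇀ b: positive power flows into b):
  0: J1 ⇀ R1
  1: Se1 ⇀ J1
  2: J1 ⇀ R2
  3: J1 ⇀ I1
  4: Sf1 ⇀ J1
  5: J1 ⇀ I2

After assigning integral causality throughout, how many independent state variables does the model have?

bond 1 →J1  (Se1 (Se) sets effort on bond)
bond 4 →Sf1  (Sf1 fixes flow; stroke at Sf1)
bond 0 →R1  (common-e at J1 fixed by 1)
bond 2 →R2  (0-jn J1 has e-setter on 1)
bond 3 →I1  (J1 effort already set via bond 1)
bond 5 →I2  (J1 effort already set via bond 1)

2  (I1, I2 all integral)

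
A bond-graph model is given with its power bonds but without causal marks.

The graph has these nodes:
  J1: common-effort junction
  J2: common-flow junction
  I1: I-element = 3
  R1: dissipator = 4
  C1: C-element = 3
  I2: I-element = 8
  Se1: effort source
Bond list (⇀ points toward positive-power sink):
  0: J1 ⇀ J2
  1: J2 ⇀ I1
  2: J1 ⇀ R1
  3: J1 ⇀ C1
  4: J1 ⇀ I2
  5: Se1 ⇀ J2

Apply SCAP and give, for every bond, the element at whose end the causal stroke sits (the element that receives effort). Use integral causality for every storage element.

#0 |J2
#1 |I1
#2 |R1
#3 |J1
#4 |I2
#5 |J2

#5 stroke→J2  (source Se1 imposes e)
#1 stroke→I1  (I1: I, integral causality)
#0 stroke→J2  (1-jn J2 has f-setter on 1)
#3 stroke→J1  (prefer integral on C1)
#2 stroke→R1  (0-jn J1 has e-setter on 3)
#4 stroke→I2  (0-jn J1 has e-setter on 3)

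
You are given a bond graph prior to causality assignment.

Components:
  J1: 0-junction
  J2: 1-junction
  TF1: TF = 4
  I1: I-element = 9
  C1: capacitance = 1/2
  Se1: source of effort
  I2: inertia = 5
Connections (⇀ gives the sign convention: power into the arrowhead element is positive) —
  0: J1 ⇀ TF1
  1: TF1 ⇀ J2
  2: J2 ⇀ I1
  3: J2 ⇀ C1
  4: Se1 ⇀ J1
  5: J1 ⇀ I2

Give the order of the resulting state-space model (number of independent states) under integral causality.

β4 stroke→J1  (Se1 (Se) sets effort on bond)
β0 stroke→TF1  (common-e at J1 fixed by 4)
β5 stroke→I2  (J1 effort already set via bond 4)
β1 stroke→J2  (TF1: transformer flips bond 0)
β2 stroke→I1  (I1 integral (f out))
β3 stroke→J2  (1-jn J2 has f-setter on 2)

3  (C1, I1, I2 all integral)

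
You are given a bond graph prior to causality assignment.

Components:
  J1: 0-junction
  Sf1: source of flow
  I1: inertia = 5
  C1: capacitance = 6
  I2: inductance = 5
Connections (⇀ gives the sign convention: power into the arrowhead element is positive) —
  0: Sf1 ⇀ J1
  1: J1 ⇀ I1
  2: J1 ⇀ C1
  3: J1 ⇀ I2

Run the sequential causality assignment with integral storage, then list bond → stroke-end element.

β0 stroke→Sf1  (Sf1 (Sf) sets flow on bond)
β1 stroke→I1  (I1: I, integral causality)
β2 stroke→J1  (prefer integral on C1)
β3 stroke→I2  (J1: bond 2 brought effort, rest push out)

bond 0 stroke at Sf1
bond 1 stroke at I1
bond 2 stroke at J1
bond 3 stroke at I2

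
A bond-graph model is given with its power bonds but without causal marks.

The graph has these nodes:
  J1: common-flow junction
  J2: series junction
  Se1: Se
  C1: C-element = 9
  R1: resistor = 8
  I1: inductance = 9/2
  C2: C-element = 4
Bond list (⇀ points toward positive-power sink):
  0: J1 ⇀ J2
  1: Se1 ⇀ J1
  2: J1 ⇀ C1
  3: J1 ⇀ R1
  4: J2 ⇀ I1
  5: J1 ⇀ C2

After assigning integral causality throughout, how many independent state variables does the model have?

3  (C1, C2, I1 all integral)

b1 stroke at J1  (source Se1 imposes e)
b2 stroke at J1  (prefer integral on C1)
b4 stroke at I1  (prefer integral on I1)
b0 stroke at J2  (J2: bond 4 brought flow, rest push out)
b3 stroke at J1  (J1 flow already set via bond 0)
b5 stroke at J1  (common-f at J1 fixed by 0)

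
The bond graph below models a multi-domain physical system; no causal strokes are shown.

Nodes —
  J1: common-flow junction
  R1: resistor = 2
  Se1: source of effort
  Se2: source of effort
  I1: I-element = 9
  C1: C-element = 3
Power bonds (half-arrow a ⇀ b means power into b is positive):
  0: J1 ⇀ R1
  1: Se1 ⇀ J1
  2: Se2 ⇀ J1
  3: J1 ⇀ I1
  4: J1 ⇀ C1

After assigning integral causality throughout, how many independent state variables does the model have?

2  (C1, I1 all integral)

bond 1 stroke→J1  (source Se1 imposes e)
bond 2 stroke→J1  (source Se2 imposes e)
bond 3 stroke→I1  (I1 integral (f out))
bond 0 stroke→J1  (J1: bond 3 brought flow, rest push out)
bond 4 stroke→J1  (common-f at J1 fixed by 3)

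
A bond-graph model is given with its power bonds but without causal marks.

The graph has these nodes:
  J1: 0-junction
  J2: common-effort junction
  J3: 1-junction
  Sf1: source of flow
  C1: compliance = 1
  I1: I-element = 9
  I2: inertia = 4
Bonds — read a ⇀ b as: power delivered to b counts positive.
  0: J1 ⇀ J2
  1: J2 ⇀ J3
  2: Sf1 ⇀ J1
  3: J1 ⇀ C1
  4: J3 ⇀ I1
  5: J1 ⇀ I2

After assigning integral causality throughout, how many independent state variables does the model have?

b2 stroke at Sf1  (source Sf1 imposes f)
b3 stroke at J1  (C1: C, integral causality)
b0 stroke at J2  (0-jn J1 has e-setter on 3)
b5 stroke at I2  (J1 effort already set via bond 3)
b1 stroke at J3  (0-jn J2 has e-setter on 0)
b4 stroke at I1  (J3 needs exactly one f-in)

3  (C1, I1, I2 all integral)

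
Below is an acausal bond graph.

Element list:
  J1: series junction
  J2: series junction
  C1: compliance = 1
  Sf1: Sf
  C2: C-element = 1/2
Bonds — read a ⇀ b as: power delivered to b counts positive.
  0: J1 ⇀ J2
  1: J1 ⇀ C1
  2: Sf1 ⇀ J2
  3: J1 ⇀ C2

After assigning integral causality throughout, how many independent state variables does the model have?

2  (C1, C2 all integral)

#2 stroke at Sf1  (Sf1: flow source, stroke at near end)
#0 stroke at J2  (common-f at J2 fixed by 2)
#1 stroke at J1  (1-jn J1 has f-setter on 0)
#3 stroke at J1  (1-jn J1 has f-setter on 0)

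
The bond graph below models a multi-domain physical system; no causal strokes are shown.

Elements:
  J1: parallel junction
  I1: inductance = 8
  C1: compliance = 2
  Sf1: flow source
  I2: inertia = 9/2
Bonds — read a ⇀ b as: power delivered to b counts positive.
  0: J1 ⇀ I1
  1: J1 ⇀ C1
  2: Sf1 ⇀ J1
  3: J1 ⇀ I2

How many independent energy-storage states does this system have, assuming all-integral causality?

b2 →Sf1  (Sf1 (Sf) sets flow on bond)
b0 →I1  (I1: I, integral causality)
b1 →J1  (C1 integral (e out))
b3 →I2  (0-jn J1 has e-setter on 1)

3  (C1, I1, I2 all integral)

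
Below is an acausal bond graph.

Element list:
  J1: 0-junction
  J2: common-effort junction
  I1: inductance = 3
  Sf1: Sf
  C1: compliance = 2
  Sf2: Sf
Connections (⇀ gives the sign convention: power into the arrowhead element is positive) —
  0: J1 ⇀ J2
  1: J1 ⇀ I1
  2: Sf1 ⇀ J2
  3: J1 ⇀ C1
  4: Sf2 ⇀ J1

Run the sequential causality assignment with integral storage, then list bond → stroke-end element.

β0 stroke at J2
β1 stroke at I1
β2 stroke at Sf1
β3 stroke at J1
β4 stroke at Sf2

#2 |Sf1  (Sf1 fixes flow; stroke at Sf1)
#4 |Sf2  (Sf2 (Sf) sets flow on bond)
#0 |J2  (J2: last free bond brings effort in)
#1 |I1  (I1 integral (f out))
#3 |J1  (J1: last free bond brings effort in)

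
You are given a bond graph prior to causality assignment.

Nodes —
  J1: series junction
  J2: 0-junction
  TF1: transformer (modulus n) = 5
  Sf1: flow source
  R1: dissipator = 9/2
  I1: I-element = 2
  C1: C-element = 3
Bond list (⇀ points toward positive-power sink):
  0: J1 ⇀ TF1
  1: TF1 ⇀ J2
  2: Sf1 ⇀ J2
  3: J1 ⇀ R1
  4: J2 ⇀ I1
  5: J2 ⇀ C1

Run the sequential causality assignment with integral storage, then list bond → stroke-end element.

#2 stroke→Sf1  (Sf1 (Sf) sets flow on bond)
#4 stroke→I1  (I1: I, integral causality)
#5 stroke→J2  (C1 outputs effort q/C1)
#1 stroke→TF1  (common-e at J2 fixed by 5)
#0 stroke→J1  (TF1: transformer flips bond 1)
#3 stroke→R1  (closing 1-jn rule on J1)

#0 →J1
#1 →TF1
#2 →Sf1
#3 →R1
#4 →I1
#5 →J2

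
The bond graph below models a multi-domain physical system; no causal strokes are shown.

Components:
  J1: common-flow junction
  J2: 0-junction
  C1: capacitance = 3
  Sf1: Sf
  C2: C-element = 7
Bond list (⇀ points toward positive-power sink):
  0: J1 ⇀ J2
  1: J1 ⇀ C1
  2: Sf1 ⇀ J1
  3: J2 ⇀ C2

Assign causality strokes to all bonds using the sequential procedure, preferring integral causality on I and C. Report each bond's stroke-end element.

β2 stroke→Sf1  (source Sf1 imposes f)
β0 stroke→J1  (J1: bond 2 brought flow, rest push out)
β1 stroke→J1  (J1: bond 2 brought flow, rest push out)
β3 stroke→J2  (J2: last free bond brings effort in)

bond 0 →J1
bond 1 →J1
bond 2 →Sf1
bond 3 →J2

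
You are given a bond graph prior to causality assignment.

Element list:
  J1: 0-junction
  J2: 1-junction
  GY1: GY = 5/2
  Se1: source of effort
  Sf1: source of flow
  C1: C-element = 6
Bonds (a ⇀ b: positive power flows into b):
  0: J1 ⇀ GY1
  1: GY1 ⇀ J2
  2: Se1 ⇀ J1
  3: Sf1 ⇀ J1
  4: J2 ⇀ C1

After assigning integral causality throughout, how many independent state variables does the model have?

#2 →J1  (Se1: effort source, stroke at far end)
#3 →Sf1  (source Sf1 imposes f)
#0 →GY1  (J1 effort already set via bond 2)
#1 →GY1  (GY1 both-in/both-out from 0)
#4 →J2  (common-f at J2 fixed by 1)

1  (C1 all integral)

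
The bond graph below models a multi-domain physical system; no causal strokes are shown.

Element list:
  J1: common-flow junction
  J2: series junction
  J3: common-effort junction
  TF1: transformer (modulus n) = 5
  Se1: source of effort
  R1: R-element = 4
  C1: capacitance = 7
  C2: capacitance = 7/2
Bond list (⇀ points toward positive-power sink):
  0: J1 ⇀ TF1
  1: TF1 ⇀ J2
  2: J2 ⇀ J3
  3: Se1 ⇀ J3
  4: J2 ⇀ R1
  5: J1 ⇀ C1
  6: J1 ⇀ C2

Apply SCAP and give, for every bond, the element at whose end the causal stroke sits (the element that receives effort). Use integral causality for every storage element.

#0 →TF1
#1 →J2
#2 →J2
#3 →J3
#4 →R1
#5 →J1
#6 →J1

bond 3 |J3  (Se1 fixes effort; stroke away)
bond 2 |J2  (J3: bond 3 brought effort, rest push out)
bond 5 |J1  (C1 outputs effort q/C1)
bond 6 |J1  (C2 integral (e out))
bond 0 |TF1  (J1: last free bond brings flow in)
bond 1 |J2  (TF1 one-in-one-out from 0)
bond 4 |R1  (J2 needs exactly one f-in)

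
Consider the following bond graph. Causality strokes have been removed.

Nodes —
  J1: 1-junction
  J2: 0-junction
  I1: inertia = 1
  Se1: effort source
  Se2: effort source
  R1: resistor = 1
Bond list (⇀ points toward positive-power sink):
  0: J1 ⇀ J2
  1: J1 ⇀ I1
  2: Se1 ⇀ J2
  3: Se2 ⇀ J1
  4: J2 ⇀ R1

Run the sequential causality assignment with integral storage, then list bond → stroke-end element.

b0 |J1
b1 |I1
b2 |J2
b3 |J1
b4 |R1

β2 stroke at J2  (Se1: effort source, stroke at far end)
β3 stroke at J1  (Se2 (Se) sets effort on bond)
β0 stroke at J1  (0-jn J2 has e-setter on 2)
β4 stroke at R1  (J2: bond 2 brought effort, rest push out)
β1 stroke at I1  (J1: last free bond brings flow in)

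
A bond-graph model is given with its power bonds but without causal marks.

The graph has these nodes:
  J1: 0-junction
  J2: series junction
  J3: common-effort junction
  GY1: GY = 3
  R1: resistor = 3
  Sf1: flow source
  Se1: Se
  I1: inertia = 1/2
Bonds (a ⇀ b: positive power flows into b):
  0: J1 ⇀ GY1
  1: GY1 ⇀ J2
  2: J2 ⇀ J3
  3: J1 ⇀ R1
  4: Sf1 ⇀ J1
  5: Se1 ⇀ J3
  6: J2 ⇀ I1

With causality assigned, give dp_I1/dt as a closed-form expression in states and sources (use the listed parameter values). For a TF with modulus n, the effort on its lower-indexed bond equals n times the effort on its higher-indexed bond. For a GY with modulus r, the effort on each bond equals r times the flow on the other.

b4 stroke at Sf1  (source Sf1 imposes f)
b5 stroke at J3  (Se1 (Se) sets effort on bond)
b2 stroke at J2  (common-e at J3 fixed by 5)
b6 stroke at I1  (I1 outputs flow p/I1)
b1 stroke at J2  (1-jn J2 has f-setter on 6)
b0 stroke at J1  (through GY1, causality inverts; strokes same side of GY1)
b3 stroke at R1  (J1: bond 0 brought effort, rest push out)

dp_I1/dt = -E_Se1 + 3*F_Sf1 - 6*p_I1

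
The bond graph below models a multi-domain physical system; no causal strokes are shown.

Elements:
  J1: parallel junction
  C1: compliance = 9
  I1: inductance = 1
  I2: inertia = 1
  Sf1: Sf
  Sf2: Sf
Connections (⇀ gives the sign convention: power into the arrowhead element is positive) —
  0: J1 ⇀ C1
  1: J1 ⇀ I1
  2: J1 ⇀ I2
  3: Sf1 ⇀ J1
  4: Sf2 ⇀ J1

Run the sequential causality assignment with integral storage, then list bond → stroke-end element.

#0 stroke at J1
#1 stroke at I1
#2 stroke at I2
#3 stroke at Sf1
#4 stroke at Sf2

bond 3 |Sf1  (Sf1 (Sf) sets flow on bond)
bond 4 |Sf2  (Sf2 (Sf) sets flow on bond)
bond 0 |J1  (C1 integral (e out))
bond 1 |I1  (J1 effort already set via bond 0)
bond 2 |I2  (0-jn J1 has e-setter on 0)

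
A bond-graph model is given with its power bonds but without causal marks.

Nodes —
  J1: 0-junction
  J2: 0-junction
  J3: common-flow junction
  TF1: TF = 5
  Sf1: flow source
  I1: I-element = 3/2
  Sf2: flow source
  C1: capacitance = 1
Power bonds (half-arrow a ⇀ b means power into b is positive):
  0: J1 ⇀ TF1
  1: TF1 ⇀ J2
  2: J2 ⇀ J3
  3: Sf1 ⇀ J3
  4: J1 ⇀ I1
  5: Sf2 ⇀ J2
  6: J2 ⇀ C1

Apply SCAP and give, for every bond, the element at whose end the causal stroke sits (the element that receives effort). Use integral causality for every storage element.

β0 →J1
β1 →TF1
β2 →J3
β3 →Sf1
β4 →I1
β5 →Sf2
β6 →J2

bond 3 stroke at Sf1  (source Sf1 imposes f)
bond 5 stroke at Sf2  (Sf2: flow source, stroke at near end)
bond 2 stroke at J3  (common-f at J3 fixed by 3)
bond 4 stroke at I1  (I1: I, integral causality)
bond 0 stroke at J1  (J1 needs exactly one e-in)
bond 1 stroke at TF1  (TF1: transformer flips bond 0)
bond 6 stroke at J2  (J2: last free bond brings effort in)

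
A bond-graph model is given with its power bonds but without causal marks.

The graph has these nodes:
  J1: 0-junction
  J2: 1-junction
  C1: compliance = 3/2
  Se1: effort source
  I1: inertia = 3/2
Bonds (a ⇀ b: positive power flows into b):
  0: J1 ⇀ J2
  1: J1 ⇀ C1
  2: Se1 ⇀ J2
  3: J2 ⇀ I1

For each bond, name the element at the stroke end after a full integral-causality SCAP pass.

β2 stroke→J2  (source Se1 imposes e)
β1 stroke→J1  (C1 outputs effort q/C1)
β0 stroke→J2  (J1: bond 1 brought effort, rest push out)
β3 stroke→I1  (J2 needs exactly one f-in)

#0 →J2
#1 →J1
#2 →J2
#3 →I1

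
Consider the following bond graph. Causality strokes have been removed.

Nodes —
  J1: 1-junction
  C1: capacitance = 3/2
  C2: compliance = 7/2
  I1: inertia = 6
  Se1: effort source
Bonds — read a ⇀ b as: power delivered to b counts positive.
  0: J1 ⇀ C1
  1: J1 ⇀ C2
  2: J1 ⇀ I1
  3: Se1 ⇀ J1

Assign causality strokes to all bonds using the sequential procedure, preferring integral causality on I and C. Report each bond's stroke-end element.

β3 |J1  (Se1 fixes effort; stroke away)
β0 |J1  (C1 outputs effort q/C1)
β1 |J1  (C2 outputs effort q/C2)
β2 |I1  (only one flow-in slot at J1)

β0 →J1
β1 →J1
β2 →I1
β3 →J1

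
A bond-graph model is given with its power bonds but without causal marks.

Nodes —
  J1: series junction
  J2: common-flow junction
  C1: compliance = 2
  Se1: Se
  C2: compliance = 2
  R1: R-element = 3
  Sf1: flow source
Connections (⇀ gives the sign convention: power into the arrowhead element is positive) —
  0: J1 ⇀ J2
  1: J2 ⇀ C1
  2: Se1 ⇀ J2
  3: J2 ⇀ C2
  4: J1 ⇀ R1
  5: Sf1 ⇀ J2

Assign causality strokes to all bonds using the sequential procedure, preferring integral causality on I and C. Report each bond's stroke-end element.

#2 stroke→J2  (Se1 fixes effort; stroke away)
#5 stroke→Sf1  (Sf1 (Sf) sets flow on bond)
#0 stroke→J2  (1-jn J2 has f-setter on 5)
#1 stroke→J2  (J2: bond 5 brought flow, rest push out)
#3 stroke→J2  (J2 flow already set via bond 5)
#4 stroke→J1  (common-f at J1 fixed by 0)

β0 |J2
β1 |J2
β2 |J2
β3 |J2
β4 |J1
β5 |Sf1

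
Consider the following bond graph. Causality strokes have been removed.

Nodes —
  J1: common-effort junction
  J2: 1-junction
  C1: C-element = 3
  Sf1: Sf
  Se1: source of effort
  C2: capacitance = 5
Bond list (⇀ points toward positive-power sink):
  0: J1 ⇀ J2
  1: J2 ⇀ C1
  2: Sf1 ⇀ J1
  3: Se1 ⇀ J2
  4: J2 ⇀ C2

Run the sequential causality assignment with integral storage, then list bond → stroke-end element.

#0 →J1
#1 →J2
#2 →Sf1
#3 →J2
#4 →J2

β2 |Sf1  (source Sf1 imposes f)
β3 |J2  (Se1 fixes effort; stroke away)
β0 |J1  (J1 needs exactly one e-in)
β1 |J2  (common-f at J2 fixed by 0)
β4 |J2  (J2 flow already set via bond 0)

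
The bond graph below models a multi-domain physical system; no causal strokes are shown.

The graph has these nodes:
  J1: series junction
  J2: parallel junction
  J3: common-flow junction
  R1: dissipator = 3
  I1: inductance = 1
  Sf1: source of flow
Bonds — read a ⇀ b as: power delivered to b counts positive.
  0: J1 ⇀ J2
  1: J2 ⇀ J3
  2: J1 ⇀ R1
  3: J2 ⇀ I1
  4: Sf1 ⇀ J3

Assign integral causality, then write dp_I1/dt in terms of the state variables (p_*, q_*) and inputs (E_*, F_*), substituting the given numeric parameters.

dp_I1/dt = -3*F_Sf1 - 3*p_I1

β4 stroke→Sf1  (Sf1 fixes flow; stroke at Sf1)
β1 stroke→J3  (common-f at J3 fixed by 4)
β3 stroke→I1  (I1 integral (f out))
β0 stroke→J2  (J2: last free bond brings effort in)
β2 stroke→J1  (common-f at J1 fixed by 0)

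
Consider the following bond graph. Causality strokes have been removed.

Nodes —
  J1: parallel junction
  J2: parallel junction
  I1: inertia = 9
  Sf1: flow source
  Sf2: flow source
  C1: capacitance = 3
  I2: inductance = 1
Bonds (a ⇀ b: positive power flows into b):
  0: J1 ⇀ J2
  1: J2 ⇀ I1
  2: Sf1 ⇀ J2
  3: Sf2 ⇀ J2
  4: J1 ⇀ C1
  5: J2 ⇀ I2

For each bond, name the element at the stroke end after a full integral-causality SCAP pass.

β2 →Sf1  (Sf1 (Sf) sets flow on bond)
β3 →Sf2  (Sf2: flow source, stroke at near end)
β1 →I1  (I1: I, integral causality)
β4 →J1  (prefer integral on C1)
β0 →J2  (0-jn J1 has e-setter on 4)
β5 →I2  (common-e at J2 fixed by 0)

b0 stroke→J2
b1 stroke→I1
b2 stroke→Sf1
b3 stroke→Sf2
b4 stroke→J1
b5 stroke→I2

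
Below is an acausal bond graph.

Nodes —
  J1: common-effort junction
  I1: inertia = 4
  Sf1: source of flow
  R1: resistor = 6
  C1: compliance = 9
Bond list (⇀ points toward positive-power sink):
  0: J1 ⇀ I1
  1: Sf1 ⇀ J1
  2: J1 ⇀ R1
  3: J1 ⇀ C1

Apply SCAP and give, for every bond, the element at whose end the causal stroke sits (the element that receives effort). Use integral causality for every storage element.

b1 →Sf1  (Sf1 fixes flow; stroke at Sf1)
b0 →I1  (I1 outputs flow p/I1)
b3 →J1  (C1: C, integral causality)
b2 →R1  (J1: bond 3 brought effort, rest push out)

#0 |I1
#1 |Sf1
#2 |R1
#3 |J1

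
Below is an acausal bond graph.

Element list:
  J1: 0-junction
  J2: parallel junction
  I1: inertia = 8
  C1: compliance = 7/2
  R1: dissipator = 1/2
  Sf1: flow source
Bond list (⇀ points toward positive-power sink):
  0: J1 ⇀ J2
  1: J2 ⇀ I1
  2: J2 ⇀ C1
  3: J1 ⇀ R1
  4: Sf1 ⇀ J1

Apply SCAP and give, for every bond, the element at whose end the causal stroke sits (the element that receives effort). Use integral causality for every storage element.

bond 0 |J1
bond 1 |I1
bond 2 |J2
bond 3 |R1
bond 4 |Sf1

b4 stroke→Sf1  (Sf1: flow source, stroke at near end)
b1 stroke→I1  (I1: I, integral causality)
b2 stroke→J2  (C1 integral (e out))
b0 stroke→J1  (0-jn J2 has e-setter on 2)
b3 stroke→R1  (common-e at J1 fixed by 0)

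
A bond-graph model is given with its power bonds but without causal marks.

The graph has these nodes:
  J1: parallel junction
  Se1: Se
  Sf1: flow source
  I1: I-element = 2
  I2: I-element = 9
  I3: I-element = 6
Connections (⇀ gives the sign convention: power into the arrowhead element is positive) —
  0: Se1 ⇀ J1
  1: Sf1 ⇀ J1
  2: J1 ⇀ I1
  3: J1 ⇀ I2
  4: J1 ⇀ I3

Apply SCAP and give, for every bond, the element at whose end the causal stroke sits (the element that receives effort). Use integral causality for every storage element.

#0 |J1
#1 |Sf1
#2 |I1
#3 |I2
#4 |I3

b0 |J1  (Se1 fixes effort; stroke away)
b1 |Sf1  (Sf1 (Sf) sets flow on bond)
b2 |I1  (common-e at J1 fixed by 0)
b3 |I2  (common-e at J1 fixed by 0)
b4 |I3  (0-jn J1 has e-setter on 0)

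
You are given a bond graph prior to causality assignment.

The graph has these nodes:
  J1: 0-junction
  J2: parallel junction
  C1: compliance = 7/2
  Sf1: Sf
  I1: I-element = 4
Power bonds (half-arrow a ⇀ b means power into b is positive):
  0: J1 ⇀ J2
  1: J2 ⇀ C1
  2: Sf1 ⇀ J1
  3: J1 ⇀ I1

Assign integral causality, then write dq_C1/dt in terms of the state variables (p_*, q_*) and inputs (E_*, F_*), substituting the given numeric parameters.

bond 2 →Sf1  (source Sf1 imposes f)
bond 1 →J2  (prefer integral on C1)
bond 0 →J1  (J2: bond 1 brought effort, rest push out)
bond 3 →I1  (J1 effort already set via bond 0)

dq_C1/dt = F_Sf1 - p_I1/4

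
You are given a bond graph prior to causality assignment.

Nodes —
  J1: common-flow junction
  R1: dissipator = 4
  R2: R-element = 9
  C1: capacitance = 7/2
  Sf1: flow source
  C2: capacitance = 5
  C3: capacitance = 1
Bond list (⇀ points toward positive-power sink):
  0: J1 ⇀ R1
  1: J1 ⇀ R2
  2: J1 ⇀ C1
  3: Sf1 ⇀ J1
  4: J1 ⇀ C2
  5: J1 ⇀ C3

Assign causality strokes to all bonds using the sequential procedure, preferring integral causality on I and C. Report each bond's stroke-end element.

bond 3 →Sf1  (source Sf1 imposes f)
bond 0 →J1  (common-f at J1 fixed by 3)
bond 1 →J1  (common-f at J1 fixed by 3)
bond 2 →J1  (J1: bond 3 brought flow, rest push out)
bond 4 →J1  (common-f at J1 fixed by 3)
bond 5 →J1  (J1: bond 3 brought flow, rest push out)

b0 →J1
b1 →J1
b2 →J1
b3 →Sf1
b4 →J1
b5 →J1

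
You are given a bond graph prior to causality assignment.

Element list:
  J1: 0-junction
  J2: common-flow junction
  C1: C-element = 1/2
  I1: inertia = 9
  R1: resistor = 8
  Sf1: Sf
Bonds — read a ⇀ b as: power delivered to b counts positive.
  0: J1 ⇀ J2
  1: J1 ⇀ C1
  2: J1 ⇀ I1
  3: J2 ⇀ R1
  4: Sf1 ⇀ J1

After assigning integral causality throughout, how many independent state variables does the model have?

β4 stroke at Sf1  (Sf1 (Sf) sets flow on bond)
β1 stroke at J1  (C1 integral (e out))
β0 stroke at J2  (0-jn J1 has e-setter on 1)
β2 stroke at I1  (J1 effort already set via bond 1)
β3 stroke at R1  (only one flow-in slot at J2)

2  (C1, I1 all integral)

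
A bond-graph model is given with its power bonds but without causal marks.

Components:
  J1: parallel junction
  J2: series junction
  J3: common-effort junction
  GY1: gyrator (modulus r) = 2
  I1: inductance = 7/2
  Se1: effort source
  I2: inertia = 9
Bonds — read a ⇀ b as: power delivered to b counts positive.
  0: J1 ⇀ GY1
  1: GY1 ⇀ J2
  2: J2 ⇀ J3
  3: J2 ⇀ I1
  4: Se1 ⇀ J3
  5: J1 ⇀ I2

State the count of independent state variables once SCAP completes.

β4 |J3  (Se1 fixes effort; stroke away)
β2 |J2  (J3: bond 4 brought effort, rest push out)
β3 |I1  (I1 outputs flow p/I1)
β1 |J2  (J2: bond 3 brought flow, rest push out)
β0 |J1  (GY1 both-in/both-out from 1)
β5 |I2  (J1: bond 0 brought effort, rest push out)

2  (I1, I2 all integral)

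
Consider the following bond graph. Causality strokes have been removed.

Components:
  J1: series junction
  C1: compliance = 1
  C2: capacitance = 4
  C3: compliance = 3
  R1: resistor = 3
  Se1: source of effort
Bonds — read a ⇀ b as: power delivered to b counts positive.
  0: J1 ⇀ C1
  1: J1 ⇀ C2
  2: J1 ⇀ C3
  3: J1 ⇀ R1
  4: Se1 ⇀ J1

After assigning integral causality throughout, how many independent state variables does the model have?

#4 stroke→J1  (Se1: effort source, stroke at far end)
#0 stroke→J1  (prefer integral on C1)
#1 stroke→J1  (prefer integral on C2)
#2 stroke→J1  (prefer integral on C3)
#3 stroke→R1  (closing 1-jn rule on J1)

3  (C1, C2, C3 all integral)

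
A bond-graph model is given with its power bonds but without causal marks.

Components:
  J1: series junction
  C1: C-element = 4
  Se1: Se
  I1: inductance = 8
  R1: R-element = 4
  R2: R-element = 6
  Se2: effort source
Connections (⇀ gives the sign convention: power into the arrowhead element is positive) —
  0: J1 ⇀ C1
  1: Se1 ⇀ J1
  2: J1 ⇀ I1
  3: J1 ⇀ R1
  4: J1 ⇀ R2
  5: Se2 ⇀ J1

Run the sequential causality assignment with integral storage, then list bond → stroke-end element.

#0 |J1
#1 |J1
#2 |I1
#3 |J1
#4 |J1
#5 |J1

b1 →J1  (source Se1 imposes e)
b5 →J1  (Se2 (Se) sets effort on bond)
b0 →J1  (C1 integral (e out))
b2 →I1  (prefer integral on I1)
b3 →J1  (1-jn J1 has f-setter on 2)
b4 →J1  (J1 flow already set via bond 2)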